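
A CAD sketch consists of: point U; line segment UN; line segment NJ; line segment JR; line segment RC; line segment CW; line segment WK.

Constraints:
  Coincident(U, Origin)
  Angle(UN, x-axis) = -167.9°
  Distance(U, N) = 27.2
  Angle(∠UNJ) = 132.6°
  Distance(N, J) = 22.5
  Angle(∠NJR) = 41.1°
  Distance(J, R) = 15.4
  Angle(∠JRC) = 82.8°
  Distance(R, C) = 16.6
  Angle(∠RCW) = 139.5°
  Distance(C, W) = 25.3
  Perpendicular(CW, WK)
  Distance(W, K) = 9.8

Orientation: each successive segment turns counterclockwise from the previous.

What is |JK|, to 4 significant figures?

28.86

U is at the origin; UN runs at -167.9° with length 27.2, so N = (-26.60, -5.702). ∠UNJ = 132.6° gives NJ at -120.5° from the x-axis; with |NJ| = 22.5, J = (-38.02, -25.09). ∠NJR = 41.1° gives JR at 18.40° from the x-axis; with |JR| = 15.4, R = (-23.40, -20.23). ∠JRC = 82.8° gives RC at 115.6° from the x-axis; with |RC| = 16.6, C = (-30.58, -5.257). ∠RCW = 139.5° gives CW at 156.1° from the x-axis; with |CW| = 25.3, W = (-53.71, 4.993). CW is perpendicular to WK, so WK runs at -113.9°; with |WK| = 9.8, K = (-57.68, -3.966). Then |JK| = |K − J| = 28.86.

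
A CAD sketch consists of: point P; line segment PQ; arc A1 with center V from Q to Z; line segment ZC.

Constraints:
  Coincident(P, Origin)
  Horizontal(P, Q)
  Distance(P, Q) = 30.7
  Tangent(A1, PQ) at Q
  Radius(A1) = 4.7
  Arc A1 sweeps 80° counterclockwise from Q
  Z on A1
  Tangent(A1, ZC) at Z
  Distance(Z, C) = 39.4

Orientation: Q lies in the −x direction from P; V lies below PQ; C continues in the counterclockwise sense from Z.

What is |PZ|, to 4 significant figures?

35.54

P is at the origin; PQ is horizontal with |PQ| = 30.7 and Q on the −x side, so Q = (-30.70, 0.000). Tangency of A1 to PQ means the radius VQ is perpendicular to PQ, so V = Q + (0, -4.7) = (-30.70, -4.700). On A1, Q sits at bearing 90° from V; an 80° counterclockwise sweep puts Z at bearing 170°, so Z = V + 4.7·(cos 170°, sin 170°) = (-35.33, -3.884). Then |PZ| = |Z − P| = 35.54.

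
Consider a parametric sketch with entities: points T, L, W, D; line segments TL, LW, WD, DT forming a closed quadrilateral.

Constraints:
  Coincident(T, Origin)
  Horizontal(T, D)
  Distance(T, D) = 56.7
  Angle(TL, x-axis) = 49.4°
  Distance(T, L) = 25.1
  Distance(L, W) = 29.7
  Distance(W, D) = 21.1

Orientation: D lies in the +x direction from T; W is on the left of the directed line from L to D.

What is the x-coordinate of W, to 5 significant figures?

46.022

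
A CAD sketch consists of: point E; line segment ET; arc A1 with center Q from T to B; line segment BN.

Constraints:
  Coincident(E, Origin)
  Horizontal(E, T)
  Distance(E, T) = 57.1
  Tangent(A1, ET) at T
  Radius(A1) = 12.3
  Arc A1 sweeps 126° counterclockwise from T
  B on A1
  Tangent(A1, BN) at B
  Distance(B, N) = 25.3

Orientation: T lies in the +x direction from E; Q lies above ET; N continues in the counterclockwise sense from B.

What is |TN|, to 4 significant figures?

40.30

E is at the origin; E and T share the same y with |ET| = 57.1 and T on the +x side, so T = (57.10, 0.000). Since A1 is tangent to ET there, QT ⟂ ET, so Q = T + (0, 12.3) = (57.10, 12.30). On A1, T sits at bearing -90° from Q; a 126° counterclockwise sweep puts B at bearing 36°, so B = Q + 12.3·(cos 36°, sin 36°) = (67.05, 19.53). Since A1 is tangent to BN there, QB ⟂ BN, so BN runs along (−sin 36°, cos 36°); with |BN| = 25.3, N = (52.18, 40.00). Then |TN| = |N − T| = 40.30.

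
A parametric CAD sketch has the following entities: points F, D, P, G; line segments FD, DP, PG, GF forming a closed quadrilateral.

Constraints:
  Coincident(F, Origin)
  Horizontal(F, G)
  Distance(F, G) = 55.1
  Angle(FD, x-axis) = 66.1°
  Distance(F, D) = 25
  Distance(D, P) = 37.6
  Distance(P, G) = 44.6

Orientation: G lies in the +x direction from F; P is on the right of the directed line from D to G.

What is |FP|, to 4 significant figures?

19.56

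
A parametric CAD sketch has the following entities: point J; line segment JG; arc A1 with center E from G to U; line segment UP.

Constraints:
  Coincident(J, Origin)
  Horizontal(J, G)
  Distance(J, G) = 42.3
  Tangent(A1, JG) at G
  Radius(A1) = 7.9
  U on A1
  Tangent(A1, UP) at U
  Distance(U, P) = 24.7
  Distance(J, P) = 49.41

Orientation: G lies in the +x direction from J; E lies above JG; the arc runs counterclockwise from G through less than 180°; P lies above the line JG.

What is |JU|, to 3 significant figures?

50.5

J is at the origin; JG is horizontal with |JG| = 42.3 and G on the +x side, so G = (42.3, 0.00). A1 meets JG tangentially, so EG is at right angles to JG, so E = G + (0, 7.9) = (42.3, 7.90). Since EU ⟂ UP (tangency), |EP| = √(7.9² + 24.7²) = 25.9 regardless of where U sits on A1. So P lies on both circle(J, 49.41) and circle(E, 25.9); the above-JG intersection is P = (36.6, 33.2). U is the foot of the tangent from P: U = (49.1, 11.9).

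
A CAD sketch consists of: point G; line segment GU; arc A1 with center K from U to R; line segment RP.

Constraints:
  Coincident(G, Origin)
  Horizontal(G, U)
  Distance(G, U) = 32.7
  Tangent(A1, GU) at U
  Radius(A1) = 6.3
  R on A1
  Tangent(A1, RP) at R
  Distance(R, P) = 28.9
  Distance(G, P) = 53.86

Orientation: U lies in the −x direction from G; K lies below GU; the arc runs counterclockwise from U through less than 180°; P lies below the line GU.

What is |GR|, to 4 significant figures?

39.41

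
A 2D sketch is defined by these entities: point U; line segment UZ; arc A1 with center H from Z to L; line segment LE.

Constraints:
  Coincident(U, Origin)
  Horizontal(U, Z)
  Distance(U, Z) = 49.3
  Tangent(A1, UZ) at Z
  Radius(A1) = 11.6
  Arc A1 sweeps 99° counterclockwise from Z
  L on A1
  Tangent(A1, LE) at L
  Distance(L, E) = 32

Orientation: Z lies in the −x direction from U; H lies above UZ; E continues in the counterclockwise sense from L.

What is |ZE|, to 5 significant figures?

45.481

On A1, Z sits at bearing -90° from H; a 99° counterclockwise sweep puts L at bearing 9°, so L = H + 11.6·(cos 9°, sin 9°) = (-37.843, 13.415). A1 meets LE tangentially, so HL is at right angles to LE, so LE runs along (−sin 9°, cos 9°); with |LE| = 32.0, E = (-42.849, 45.021). Then |ZE| = |E − Z| = 45.481.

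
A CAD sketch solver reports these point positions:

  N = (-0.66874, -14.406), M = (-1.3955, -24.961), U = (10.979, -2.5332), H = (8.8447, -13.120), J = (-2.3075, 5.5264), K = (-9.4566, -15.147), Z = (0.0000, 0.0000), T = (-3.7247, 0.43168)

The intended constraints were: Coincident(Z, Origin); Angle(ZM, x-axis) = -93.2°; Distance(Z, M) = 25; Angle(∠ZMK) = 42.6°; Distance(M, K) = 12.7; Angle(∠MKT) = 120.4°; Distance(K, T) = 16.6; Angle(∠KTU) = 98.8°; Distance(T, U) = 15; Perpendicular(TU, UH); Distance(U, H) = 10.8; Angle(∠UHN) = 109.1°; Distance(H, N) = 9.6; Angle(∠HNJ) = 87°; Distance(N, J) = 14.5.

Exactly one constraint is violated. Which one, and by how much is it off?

Distance(N, J) = 14.5 — off by 5.50.

Z = (0.00, 0.00) ✓; ZM at -93.20° ✓; |ZM| = 25.00 ✓; ∠ZMK = 42.60° ✓; |MK| = 12.70 ✓; ∠MKT = 120.4° ✓; |KT| = 16.60 ✓; ∠KTU = 98.80° ✓; |TU| = 15.00 ✓; ∠(TU, UH) = 90.00° ✓; |UH| = 10.80 ✓; ∠UHN = 109.1° ✓; |HN| = 9.600 ✓; ∠HNJ = 87.00° ✓; |NJ| = 20.00 ✗.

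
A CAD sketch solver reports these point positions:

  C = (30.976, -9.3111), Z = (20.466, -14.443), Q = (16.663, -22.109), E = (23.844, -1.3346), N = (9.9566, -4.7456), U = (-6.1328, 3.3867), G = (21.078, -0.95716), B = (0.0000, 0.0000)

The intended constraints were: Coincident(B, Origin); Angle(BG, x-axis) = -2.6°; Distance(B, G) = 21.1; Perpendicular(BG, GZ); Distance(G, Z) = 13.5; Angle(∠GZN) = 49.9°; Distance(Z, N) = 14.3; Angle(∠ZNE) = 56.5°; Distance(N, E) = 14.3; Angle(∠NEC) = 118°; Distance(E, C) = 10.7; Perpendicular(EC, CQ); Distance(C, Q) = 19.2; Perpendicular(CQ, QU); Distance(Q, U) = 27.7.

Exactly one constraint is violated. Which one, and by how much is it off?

Distance(Q, U) = 27.7 — off by 6.50.

B = (0.00, 0.00) ✓; BG at -2.600° ✓; |BG| = 21.10 ✓; ∠(BG, GZ) = 90.00° ✓; |GZ| = 13.50 ✓; ∠GZN = 49.90° ✓; |ZN| = 14.30 ✓; ∠ZNE = 56.50° ✓; |NE| = 14.30 ✓; ∠NEC = 118.0° ✓; |EC| = 10.70 ✓; ∠(EC, CQ) = 90.00° ✓; |CQ| = 19.20 ✓; ∠(CQ, QU) = 90.00° ✓; |QU| = 34.20 ✗.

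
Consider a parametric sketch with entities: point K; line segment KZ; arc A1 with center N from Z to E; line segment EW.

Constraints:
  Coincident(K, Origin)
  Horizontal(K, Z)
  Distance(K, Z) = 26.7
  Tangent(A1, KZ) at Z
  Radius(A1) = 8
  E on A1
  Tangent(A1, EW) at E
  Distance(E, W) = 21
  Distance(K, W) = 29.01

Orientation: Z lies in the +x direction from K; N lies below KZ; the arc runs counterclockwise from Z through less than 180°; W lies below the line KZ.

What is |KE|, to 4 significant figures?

19.87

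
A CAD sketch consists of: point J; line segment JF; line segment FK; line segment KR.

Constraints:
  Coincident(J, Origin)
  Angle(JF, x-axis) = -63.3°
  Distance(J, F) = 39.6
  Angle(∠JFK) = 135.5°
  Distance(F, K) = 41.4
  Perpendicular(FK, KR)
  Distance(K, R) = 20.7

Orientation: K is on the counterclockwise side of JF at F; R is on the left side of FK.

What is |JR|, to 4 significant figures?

70.00

∠JFK = 135.5°, so FK runs at -63.3° + (180° − 135.5°) = -18.80° from the x-axis; with |FK| = 41.4, K = F + 41.4·(cos -18.80°, sin -18.80°) = (56.98, -48.72). The perpendicularity gives KR at right angles to FK; with |KR| = 20.7 on the left of FK, R = K + 20.7·(0.3223, 0.9466) = (63.66, -29.12). Then |JR| = |R − J| = 70.00.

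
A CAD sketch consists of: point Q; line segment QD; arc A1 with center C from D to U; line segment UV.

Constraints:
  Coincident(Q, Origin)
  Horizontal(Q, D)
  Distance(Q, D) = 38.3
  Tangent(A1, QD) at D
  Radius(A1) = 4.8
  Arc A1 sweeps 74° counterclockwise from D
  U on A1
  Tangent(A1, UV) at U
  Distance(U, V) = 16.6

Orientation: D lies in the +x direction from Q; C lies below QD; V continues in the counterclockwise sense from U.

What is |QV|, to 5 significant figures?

35.001

Q is at the origin; QD is horizontal with |QD| = 38.3 and D on the +x side, so D = (38.300, 0.0000). Tangency of A1 to QD means the radius CD is perpendicular to QD, so C = D + (0, -4.8) = (38.300, -4.8000). On A1, D sits at bearing 90° from C; a 74° counterclockwise sweep puts U at bearing 164°, so U = C + 4.8·(cos 164°, sin 164°) = (33.686, -3.4769). Tangency of A1 to UV means the radius CU is perpendicular to UV, so UV runs along (−sin 164°, cos 164°); with |UV| = 16.6, V = (29.110, -19.434). Then |QV| = |V − Q| = 35.001.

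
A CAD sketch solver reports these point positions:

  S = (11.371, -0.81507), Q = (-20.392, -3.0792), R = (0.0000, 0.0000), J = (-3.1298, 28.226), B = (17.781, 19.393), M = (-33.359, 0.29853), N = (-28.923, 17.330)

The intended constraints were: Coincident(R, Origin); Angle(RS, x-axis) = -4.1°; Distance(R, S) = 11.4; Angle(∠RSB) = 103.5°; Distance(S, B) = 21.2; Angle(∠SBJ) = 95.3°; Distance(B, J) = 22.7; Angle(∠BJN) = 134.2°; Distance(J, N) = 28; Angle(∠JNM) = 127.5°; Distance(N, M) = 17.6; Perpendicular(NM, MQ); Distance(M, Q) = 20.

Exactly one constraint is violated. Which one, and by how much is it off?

Distance(M, Q) = 20 — off by 6.60.

R = (0.00, 0.00) ✓; RS at -4.100° ✓; |RS| = 11.40 ✓; ∠RSB = 103.5° ✓; |SB| = 21.20 ✓; ∠SBJ = 95.30° ✓; |BJ| = 22.70 ✓; ∠BJN = 134.2° ✓; |JN| = 28.00 ✓; ∠JNM = 127.5° ✓; |NM| = 17.60 ✓; ∠(NM, MQ) = 90.00° ✓; |MQ| = 13.40 ✗.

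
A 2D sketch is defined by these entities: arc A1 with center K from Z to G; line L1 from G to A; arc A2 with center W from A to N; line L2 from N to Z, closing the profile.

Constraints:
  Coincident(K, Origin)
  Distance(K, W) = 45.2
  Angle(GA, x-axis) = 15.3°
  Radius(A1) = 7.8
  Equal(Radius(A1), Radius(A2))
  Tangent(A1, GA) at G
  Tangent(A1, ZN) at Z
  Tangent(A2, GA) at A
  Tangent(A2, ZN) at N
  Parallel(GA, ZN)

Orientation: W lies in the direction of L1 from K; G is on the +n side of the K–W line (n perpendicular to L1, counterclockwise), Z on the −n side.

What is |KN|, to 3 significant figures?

45.9

The slot axis is L1's direction at 15.3°, so u = (cos 15.3°, sin 15.3°) = (0.965, 0.264) and n = (−sin 15.3°, cos 15.3°) = (-0.264, 0.965). K is at the origin and W lies 45.2 along u from K, so W = 45.2·u = (43.6, 11.9). Tangency of A1 to both parallel lines with radius 7.8 puts G and Z at K ± 7.8·n: G = (-2.06, 7.52), Z = (2.06, -7.52). Equal radii place A and N the same way about W: A = W + 7.8·n = (41.5, 19.5), N = W − 7.8·n = (45.7, 4.40). Then |KN| = |N − K| = 45.9.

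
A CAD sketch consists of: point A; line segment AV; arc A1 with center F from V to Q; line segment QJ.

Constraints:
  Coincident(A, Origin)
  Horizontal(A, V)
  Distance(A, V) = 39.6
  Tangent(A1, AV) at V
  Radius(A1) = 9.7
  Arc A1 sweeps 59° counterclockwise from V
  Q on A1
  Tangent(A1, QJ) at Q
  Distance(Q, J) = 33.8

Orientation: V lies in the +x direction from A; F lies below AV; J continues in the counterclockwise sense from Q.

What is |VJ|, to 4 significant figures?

42.38

A is at the origin; AV is horizontal with |AV| = 39.6 and V on the +x side, so V = (39.60, 0.000). Since A1 is tangent to AV there, FV ⟂ AV, so F = V + (0, -9.7) = (39.60, -9.700). On A1, V sits at bearing 90° from F; a 59° counterclockwise sweep puts Q at bearing 149°, so Q = F + 9.7·(cos 149°, sin 149°) = (31.29, -4.704). A1 meets QJ tangentially, so FQ is at right angles to QJ, so QJ runs along (−sin 149°, cos 149°); with |QJ| = 33.8, J = (13.88, -33.68). Then |VJ| = |J − V| = 42.38.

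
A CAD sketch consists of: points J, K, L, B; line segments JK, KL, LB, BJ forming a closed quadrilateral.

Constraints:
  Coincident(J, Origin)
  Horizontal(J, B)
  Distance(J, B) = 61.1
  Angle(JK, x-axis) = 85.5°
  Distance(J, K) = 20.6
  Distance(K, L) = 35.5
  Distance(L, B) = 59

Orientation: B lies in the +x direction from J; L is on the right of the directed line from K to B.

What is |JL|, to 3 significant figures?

15.4

Checks: |KL| = 35.50 ✓; |LB| = 59.00 ✓.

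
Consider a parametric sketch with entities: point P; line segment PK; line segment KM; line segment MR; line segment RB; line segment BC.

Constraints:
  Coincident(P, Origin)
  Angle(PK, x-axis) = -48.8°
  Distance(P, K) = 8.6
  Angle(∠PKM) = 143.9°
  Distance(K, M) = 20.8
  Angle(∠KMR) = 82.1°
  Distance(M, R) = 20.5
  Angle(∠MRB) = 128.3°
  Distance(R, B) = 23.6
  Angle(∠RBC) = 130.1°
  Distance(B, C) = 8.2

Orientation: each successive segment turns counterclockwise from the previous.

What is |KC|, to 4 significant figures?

31.19

P is at the origin; PK runs at -48.8° with length 8.6, so K = (5.665, -6.471). ∠PKM = 143.9° gives KM at -12.70° from the x-axis; with |KM| = 20.8, M = (25.96, -11.04). ∠KMR = 82.1° gives MR at 85.20° from the x-axis; with |MR| = 20.5, R = (27.67, 9.385). ∠MRB = 128.3° gives RB at 136.9° from the x-axis; with |RB| = 23.6, B = (10.44, 25.51). ∠RBC = 130.1° gives BC at -173.2° from the x-axis; with |BC| = 8.2, C = (2.297, 24.54). Then |KC| = |C − K| = 31.19.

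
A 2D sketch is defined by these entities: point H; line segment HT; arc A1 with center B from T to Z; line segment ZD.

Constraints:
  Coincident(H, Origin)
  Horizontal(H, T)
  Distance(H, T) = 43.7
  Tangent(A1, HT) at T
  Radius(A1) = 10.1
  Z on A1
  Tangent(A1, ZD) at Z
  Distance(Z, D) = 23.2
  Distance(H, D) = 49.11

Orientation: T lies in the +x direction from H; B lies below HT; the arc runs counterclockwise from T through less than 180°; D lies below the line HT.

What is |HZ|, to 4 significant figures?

35.35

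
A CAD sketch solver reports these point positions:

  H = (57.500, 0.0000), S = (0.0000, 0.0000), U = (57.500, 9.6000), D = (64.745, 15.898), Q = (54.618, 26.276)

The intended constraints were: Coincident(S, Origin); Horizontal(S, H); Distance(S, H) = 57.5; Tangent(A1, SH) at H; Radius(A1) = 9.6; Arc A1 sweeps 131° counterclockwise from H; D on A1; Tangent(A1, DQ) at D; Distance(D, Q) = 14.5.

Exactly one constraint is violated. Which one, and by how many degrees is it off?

Tangent(A1, DQ) at D — off by 3.30°.

S = (0.00, 0.00) ✓; S.y = 0.00, H.y = 0.00 ✓; |SH| = 57.50 ✓; ∠(UH, HS) = 90.00° ✓; |UH| = 9.600 ✓; bearing(U→D) − bearing(U→H) = 131.0° ✓; |UD| = 9.600 ✓; ∠(UD, DQ) = 86.70° ✗; |DQ| = 14.50 ✓.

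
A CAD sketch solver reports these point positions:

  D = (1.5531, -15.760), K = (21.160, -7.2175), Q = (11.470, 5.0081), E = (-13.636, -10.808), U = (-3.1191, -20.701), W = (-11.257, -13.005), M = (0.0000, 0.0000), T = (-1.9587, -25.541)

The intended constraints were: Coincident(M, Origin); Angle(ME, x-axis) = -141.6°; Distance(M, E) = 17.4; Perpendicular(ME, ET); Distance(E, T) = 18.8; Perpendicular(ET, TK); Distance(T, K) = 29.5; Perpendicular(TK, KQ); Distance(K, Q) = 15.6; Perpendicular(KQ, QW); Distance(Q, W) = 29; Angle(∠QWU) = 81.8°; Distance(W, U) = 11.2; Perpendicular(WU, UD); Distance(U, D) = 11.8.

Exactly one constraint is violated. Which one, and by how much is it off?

Distance(U, D) = 11.8 — off by 5.00.

M = (0.00, 0.00) ✓; ME at -141.6° ✓; |ME| = 17.40 ✓; ∠(ME, ET) = 90.00° ✓; |ET| = 18.80 ✓; ∠(ET, TK) = 90.00° ✓; |TK| = 29.50 ✓; ∠(TK, KQ) = 90.00° ✓; |KQ| = 15.60 ✓; ∠(KQ, QW) = 90.00° ✓; |QW| = 29.00 ✓; ∠QWU = 81.80° ✓; |WU| = 11.20 ✓; ∠(WU, UD) = 90.00° ✓; |UD| = 6.800 ✗.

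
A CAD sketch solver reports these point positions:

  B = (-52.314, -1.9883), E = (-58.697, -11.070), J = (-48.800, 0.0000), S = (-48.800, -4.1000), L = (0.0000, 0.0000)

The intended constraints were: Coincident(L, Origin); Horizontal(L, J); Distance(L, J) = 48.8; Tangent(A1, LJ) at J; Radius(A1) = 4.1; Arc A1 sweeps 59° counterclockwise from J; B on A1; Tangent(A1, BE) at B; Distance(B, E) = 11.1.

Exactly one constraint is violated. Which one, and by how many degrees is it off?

Tangent(A1, BE) at B — off by 4.10°.

L = (0.00, 0.00) ✓; L.y = 0.00, J.y = 0.00 ✓; |LJ| = 48.80 ✓; ∠(SJ, JL) = 90.00° ✓; |SJ| = 4.100 ✓; bearing(S→B) − bearing(S→J) = 59.00° ✓; |SB| = 4.100 ✓; ∠(SB, BE) = 94.10° ✗; |BE| = 11.10 ✓.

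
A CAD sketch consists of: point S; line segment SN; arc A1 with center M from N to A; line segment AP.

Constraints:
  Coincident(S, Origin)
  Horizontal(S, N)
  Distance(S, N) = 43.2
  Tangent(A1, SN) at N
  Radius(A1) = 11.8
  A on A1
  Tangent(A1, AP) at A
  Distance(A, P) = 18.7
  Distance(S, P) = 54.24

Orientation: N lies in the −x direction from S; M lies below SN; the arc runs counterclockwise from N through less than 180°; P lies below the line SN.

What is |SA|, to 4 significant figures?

56.06

Checks: ∠(MN, NS) = 90.00° ✓; |MN| = 11.80 ✓; |MA| = 11.80 ✓; ∠(MA, AP) = 90.00° ✓; |AP| = 18.70 ✓; |SP| = 54.24 ✓.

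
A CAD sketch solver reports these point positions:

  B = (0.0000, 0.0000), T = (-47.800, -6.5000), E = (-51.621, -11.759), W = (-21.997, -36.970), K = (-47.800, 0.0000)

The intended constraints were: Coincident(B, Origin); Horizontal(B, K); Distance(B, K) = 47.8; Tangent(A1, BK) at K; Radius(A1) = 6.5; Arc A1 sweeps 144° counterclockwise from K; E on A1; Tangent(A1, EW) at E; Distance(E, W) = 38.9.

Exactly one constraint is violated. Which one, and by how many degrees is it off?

Tangent(A1, EW) at E — off by 4.40°.

B = (0.00, 0.00) ✓; B.y = 0.00, K.y = 0.00 ✓; |BK| = 47.80 ✓; ∠(TK, KB) = 90.00° ✓; |TK| = 6.500 ✓; bearing(T→E) − bearing(T→K) = 144.0° ✓; |TE| = 6.501 ✓; ∠(TE, EW) = 94.40° ✗; |EW| = 38.90 ✓.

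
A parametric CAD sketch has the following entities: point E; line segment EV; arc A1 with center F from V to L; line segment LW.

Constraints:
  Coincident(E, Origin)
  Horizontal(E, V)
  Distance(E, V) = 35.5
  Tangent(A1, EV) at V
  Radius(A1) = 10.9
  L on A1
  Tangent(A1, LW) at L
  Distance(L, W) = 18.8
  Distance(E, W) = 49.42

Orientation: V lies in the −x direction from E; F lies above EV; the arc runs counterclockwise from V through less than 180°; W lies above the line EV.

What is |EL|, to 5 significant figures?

31.541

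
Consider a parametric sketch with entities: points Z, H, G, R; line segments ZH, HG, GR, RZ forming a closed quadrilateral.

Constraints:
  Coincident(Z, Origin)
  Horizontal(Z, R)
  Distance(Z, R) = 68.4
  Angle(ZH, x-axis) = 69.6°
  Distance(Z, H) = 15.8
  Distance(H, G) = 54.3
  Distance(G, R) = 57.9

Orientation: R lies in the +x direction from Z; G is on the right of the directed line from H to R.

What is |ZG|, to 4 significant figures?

43.33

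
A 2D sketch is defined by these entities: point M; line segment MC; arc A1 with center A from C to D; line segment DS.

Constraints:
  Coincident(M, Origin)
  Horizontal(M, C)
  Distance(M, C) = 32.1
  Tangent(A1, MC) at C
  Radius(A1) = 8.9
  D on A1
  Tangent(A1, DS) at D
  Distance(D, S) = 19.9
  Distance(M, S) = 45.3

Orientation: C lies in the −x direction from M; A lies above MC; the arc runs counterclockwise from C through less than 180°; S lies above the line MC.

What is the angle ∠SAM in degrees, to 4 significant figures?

108.8°

Checks: |MC| = 32.10 ✓; |AD| = 8.900 ✓; ∠(AD, DS) = 90.00° ✓; |DS| = 19.90 ✓; |MS| = 45.30 ✓.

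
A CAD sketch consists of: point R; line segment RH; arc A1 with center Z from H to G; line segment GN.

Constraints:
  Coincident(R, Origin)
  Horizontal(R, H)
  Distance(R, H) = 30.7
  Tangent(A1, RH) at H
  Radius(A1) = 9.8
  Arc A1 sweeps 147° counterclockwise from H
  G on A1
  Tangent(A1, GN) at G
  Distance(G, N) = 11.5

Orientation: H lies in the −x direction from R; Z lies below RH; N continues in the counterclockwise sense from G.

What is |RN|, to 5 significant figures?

35.864

R is at the origin; R and H share the same y with |RH| = 30.7 and H on the −x side, so H = (-30.700, 0.0000). The tangent condition forces ZH to be normal to RH, so Z = H + (0, -9.8) = (-30.700, -9.8000). On A1, H sits at bearing 90° from Z; a 147° counterclockwise sweep puts G at bearing 237°, so G = Z + 9.8·(cos 237°, sin 237°) = (-36.037, -18.019). Since A1 is tangent to GN there, ZG ⟂ GN, so GN runs along (−sin 237°, cos 237°); with |GN| = 11.5, N = (-26.393, -24.282). Then |RN| = |N − R| = 35.864.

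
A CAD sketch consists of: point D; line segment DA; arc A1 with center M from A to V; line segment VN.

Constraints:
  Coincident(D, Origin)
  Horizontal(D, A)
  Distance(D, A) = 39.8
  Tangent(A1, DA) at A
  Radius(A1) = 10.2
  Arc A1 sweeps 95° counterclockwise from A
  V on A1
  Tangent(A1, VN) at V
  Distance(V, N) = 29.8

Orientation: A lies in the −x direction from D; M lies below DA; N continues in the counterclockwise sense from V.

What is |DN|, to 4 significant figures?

62.50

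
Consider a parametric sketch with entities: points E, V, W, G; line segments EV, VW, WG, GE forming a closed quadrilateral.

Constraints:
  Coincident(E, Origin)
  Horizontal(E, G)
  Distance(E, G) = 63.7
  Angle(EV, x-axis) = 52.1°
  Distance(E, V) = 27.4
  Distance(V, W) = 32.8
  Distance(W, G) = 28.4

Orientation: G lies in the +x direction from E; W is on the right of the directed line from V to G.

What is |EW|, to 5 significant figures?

36.142

Checks: |VW| = 32.80 ✓; |WG| = 28.40 ✓.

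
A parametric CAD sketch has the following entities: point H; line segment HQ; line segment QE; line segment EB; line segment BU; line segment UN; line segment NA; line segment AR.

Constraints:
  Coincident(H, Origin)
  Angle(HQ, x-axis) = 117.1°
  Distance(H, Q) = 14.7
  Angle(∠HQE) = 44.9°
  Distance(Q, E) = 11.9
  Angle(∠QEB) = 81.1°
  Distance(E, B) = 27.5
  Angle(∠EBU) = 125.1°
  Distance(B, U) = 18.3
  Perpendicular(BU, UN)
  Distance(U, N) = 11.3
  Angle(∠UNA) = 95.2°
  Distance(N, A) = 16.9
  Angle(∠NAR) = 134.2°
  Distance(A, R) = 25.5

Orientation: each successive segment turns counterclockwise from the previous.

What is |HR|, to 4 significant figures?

19.34

H is at the origin; HQ runs at 117.1° with length 14.7, so Q = (-6.697, 13.09). ∠HQE = 44.9° gives QE at -107.8° from the x-axis; with |QE| = 11.9, E = (-10.33, 1.756). ∠QEB = 81.1° gives EB at -8.900° from the x-axis; with |EB| = 27.5, B = (16.83, -2.499). ∠EBU = 125.1° gives BU at 46.00° from the x-axis; with |BU| = 18.3, U = (29.55, 10.67). BU ⟂ UN, so UN runs at 136.0°; with |UN| = 11.3, N = (21.42, 18.51). ∠UNA = 95.2° gives NA at -139.2° from the x-axis; with |NA| = 16.9, A = (8.625, 7.472). ∠NAR = 134.2° gives AR at -93.40° from the x-axis; with |AR| = 25.5, R = (7.113, -17.98). Then |HR| = |R − H| = 19.34.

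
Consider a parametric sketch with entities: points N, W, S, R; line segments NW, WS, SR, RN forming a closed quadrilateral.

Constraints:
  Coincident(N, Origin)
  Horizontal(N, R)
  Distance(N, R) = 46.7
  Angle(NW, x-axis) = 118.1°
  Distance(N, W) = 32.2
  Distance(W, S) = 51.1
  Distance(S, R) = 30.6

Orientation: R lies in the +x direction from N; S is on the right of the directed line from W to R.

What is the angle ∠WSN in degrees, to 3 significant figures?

19.3°

Checks: |WS| = 51.10 ✓; |SR| = 30.60 ✓.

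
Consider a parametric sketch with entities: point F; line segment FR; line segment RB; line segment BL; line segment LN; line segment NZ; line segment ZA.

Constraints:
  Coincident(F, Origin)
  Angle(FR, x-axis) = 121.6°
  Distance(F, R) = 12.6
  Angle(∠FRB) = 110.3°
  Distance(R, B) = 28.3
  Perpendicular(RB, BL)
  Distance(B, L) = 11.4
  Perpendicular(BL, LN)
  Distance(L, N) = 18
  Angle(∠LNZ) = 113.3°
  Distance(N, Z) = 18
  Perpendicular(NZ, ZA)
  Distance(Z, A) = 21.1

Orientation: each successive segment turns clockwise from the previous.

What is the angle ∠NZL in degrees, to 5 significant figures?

33.350°

F is at the origin; FR runs at 121.6° with length 12.6, so R = (-6.6022, 10.732). ∠FRB = 110.3° gives RB at 51.900° from the x-axis; with |RB| = 28.3, B = (10.860, 33.002). RB is perpendicular to BL, so BL runs at -38.100°; with |BL| = 11.4, L = (19.831, 25.968). BL ⟂ LN, so LN runs at -128.10°; with |LN| = 18.0, N = (8.7243, 11.803). ∠LNZ = 113.3° gives NZ at 165.20° from the x-axis; with |NZ| = 18.0, Z = (-8.6785, 16.401). Then cos ∠NZL = ZN·ZL / (|ZN||ZL|), giving 33.350°.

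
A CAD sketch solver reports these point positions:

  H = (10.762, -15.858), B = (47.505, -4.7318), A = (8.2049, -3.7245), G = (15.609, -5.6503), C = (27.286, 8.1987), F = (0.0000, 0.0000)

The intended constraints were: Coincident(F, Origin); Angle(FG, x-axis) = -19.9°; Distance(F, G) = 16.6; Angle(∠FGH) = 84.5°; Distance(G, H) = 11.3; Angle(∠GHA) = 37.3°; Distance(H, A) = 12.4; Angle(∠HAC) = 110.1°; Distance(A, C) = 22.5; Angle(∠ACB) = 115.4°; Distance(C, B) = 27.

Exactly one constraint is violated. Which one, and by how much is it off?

Distance(C, B) = 27 — off by 3.00.

F = (0.00, 0.00) ✓; FG at -19.90° ✓; |FG| = 16.60 ✓; ∠FGH = 84.50° ✓; |GH| = 11.30 ✓; ∠GHA = 37.30° ✓; |HA| = 12.40 ✓; ∠HAC = 110.1° ✓; |AC| = 22.50 ✓; ∠ACB = 115.4° ✓; |CB| = 24.00 ✗.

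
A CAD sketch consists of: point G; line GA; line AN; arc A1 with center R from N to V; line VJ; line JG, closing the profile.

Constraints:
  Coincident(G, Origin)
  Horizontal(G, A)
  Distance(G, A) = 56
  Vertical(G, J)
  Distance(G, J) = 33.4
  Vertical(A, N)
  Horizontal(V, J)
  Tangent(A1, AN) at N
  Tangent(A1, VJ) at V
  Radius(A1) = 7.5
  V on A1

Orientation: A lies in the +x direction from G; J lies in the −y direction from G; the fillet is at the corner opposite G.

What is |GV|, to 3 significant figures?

58.9

G is at the origin; GA is horizontal with |GA| = 56.0 and A on the +x side, so A = (56.0, 0.00). GJ is vertical with |GJ| = 33.4 and J on the −y side, so J = (0.00, -33.4). The virtual corner opposite G is at (56.0, -33.4). The tangent condition forces RN to be normal to AN and A1 meets VJ tangentially, so RV is at right angles to VJ, with radius 7.5, so the center R sits 7.5 in from both sides at R = (48.5, -25.9). That places the tangent points at N = (56.0, -25.9) on AN and V = (48.5, -33.4) on VJ. Then |GV| = |V − G| = 58.9.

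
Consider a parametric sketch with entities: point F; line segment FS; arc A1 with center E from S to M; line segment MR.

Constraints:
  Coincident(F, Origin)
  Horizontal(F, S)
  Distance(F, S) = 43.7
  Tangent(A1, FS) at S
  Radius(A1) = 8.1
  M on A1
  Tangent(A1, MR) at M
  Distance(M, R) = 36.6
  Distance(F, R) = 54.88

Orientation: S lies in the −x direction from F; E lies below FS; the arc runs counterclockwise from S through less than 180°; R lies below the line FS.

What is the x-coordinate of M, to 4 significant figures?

-50.76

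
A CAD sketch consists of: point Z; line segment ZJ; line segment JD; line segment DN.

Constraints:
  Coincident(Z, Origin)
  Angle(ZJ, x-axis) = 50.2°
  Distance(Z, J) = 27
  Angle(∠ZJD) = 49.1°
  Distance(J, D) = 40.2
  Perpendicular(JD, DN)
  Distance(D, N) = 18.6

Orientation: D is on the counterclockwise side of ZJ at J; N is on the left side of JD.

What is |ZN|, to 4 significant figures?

22.59

Z is at the origin; ZJ runs at 50.2° with length 27.0, so J = 27.0·(cos 50.2°, sin 50.2°) = (17.28, 20.74). ∠ZJD = 49.1°, so JD runs at 50.2° + (180° − 49.1°) = 181.1° from the x-axis; with |JD| = 40.2, D = J + 40.2·(cos 181.1°, sin 181.1°) = (-22.91, 19.97). JD ⟂ DN; with |DN| = 18.6 on the left of JD, N = D + 18.6·(0.01920, -0.9998) = (-22.55, 1.375). Then |ZN| = |N − Z| = 22.59.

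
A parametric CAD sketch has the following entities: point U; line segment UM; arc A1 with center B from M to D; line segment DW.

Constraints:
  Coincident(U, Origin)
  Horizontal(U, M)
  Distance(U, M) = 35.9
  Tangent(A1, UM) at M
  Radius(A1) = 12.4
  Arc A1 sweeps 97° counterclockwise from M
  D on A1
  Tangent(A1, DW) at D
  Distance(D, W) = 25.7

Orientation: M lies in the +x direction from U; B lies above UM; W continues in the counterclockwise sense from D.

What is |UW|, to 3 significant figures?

59.9

U is at the origin; U and M share the same y with |UM| = 35.9 and M on the +x side, so M = (35.9, 0.00). A1 meets UM tangentially, so BM is at right angles to UM, so B = M + (0, 12.4) = (35.9, 12.4). On A1, M sits at bearing -90° from B; a 97° counterclockwise sweep puts D at bearing 7°, so D = B + 12.4·(cos 7°, sin 7°) = (48.2, 13.9). Since A1 is tangent to DW there, BD ⟂ DW, so DW runs along (−sin 7°, cos 7°); with |DW| = 25.7, W = (45.1, 39.4). Then |UW| = |W − U| = 59.9.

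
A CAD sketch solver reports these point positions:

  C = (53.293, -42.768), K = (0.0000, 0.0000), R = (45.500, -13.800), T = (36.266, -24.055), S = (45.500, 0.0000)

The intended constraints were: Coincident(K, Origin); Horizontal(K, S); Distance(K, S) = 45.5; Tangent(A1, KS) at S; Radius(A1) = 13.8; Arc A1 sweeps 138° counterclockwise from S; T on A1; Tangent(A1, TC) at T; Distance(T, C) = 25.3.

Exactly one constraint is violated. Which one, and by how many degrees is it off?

Tangent(A1, TC) at T — off by 5.70°.

K = (0.00, 0.00) ✓; K.y = 0.00, S.y = 0.00 ✓; |KS| = 45.50 ✓; ∠(RS, SK) = 90.00° ✓; |RS| = 13.80 ✓; bearing(R→T) − bearing(R→S) = 138.0° ✓; |RT| = 13.80 ✓; ∠(RT, TC) = 95.70° ✗; |TC| = 25.30 ✓.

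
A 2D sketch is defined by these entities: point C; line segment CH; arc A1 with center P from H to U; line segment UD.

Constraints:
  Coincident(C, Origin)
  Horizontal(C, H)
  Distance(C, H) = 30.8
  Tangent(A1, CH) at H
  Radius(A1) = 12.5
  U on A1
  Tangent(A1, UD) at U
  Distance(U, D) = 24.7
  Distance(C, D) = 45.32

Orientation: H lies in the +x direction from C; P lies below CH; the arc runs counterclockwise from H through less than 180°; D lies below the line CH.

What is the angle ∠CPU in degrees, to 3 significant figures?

32.5°

C is at the origin; CH is horizontal with |CH| = 30.8 and H on the +x side, so H = (30.8, 0.00). Since A1 is tangent to CH there, PH ⟂ CH, so P = H + (0, -12.5) = (30.8, -12.5). Since PU ⟂ UD (tangency), |PD| = √(12.5² + 24.7²) = 27.7 regardless of where U sits on A1. So D lies on both circle(C, 45.32) and circle(P, 27.7); the below-CH intersection is D = (23.0, -39.1). U is the foot of the tangent from D: U = (18.5, -14.8).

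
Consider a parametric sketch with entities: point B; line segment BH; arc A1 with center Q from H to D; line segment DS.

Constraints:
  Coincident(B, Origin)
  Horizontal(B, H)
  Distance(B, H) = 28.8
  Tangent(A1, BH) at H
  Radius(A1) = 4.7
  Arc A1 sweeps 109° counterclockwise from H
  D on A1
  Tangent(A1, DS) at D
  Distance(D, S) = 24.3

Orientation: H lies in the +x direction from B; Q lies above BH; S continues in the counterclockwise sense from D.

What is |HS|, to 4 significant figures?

29.41

B is at the origin; BH is horizontal with |BH| = 28.8 and H on the +x side, so H = (28.80, 0.000). Since A1 is tangent to BH there, QH ⟂ BH, so Q = H + (0, 4.7) = (28.80, 4.700). On A1, H sits at bearing -90° from Q; a 109° counterclockwise sweep puts D at bearing 19°, so D = Q + 4.7·(cos 19°, sin 19°) = (33.24, 6.230). Tangency of A1 to DS means the radius QD is perpendicular to DS, so DS runs along (−sin 19°, cos 19°); with |DS| = 24.3, S = (25.33, 29.21). Then |HS| = |S − H| = 29.41.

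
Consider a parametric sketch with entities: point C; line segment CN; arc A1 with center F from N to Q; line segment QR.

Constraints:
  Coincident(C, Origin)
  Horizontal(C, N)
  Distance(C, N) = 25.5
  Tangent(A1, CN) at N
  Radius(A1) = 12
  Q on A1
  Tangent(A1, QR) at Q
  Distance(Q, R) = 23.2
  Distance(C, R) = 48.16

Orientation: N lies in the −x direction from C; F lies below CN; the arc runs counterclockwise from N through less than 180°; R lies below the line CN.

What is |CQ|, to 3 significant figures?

40.1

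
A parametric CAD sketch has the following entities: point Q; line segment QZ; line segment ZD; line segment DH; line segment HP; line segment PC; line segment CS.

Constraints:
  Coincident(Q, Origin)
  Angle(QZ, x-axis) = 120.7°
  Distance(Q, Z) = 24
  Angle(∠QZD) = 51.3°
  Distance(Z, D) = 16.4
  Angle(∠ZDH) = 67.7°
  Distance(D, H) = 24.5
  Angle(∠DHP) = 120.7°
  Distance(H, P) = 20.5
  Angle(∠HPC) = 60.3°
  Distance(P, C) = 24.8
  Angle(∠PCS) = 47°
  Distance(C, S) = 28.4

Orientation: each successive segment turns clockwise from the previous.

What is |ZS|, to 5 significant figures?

29.303

Q is at the origin; QZ runs at 120.7° with length 24.0, so Z = (-12.253, 20.636). ∠QZD = 51.3° gives ZD at -8.0000° from the x-axis; with |ZD| = 16.4, D = (3.9874, 18.354). ∠ZDH = 67.7° gives DH at -120.30° from the x-axis; with |DH| = 24.5, H = (-8.3736, -2.7992). ∠DHP = 120.7° gives HP at -179.60° from the x-axis; with |HP| = 20.5, P = (-28.873, -2.9423). ∠HPC = 60.3° gives PC at 60.700° from the x-axis; with |PC| = 24.8, C = (-16.736, 18.685). ∠PCS = 47.0° gives CS at -72.300° from the x-axis; with |CS| = 28.4, S = (-8.1018, -8.3706). Then |ZS| = |S − Z| = 29.303.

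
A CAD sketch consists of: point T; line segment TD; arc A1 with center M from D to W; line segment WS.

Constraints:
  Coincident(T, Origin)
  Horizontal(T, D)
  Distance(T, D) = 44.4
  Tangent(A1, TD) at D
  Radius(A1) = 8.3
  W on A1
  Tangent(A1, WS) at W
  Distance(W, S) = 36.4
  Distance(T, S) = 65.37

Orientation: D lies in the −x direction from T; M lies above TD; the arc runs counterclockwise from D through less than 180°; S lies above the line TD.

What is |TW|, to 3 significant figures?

38.0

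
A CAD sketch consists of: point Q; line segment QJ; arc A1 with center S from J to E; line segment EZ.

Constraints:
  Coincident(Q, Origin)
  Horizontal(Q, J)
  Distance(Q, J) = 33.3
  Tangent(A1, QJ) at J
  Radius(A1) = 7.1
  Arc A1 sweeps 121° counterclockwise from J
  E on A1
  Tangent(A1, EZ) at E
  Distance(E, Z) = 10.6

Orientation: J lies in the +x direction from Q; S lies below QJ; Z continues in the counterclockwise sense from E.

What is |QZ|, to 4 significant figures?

38.23

On A1, J sits at bearing 90° from S; a 121° counterclockwise sweep puts E at bearing 211°, so E = S + 7.1·(cos 211°, sin 211°) = (27.21, -10.76). The tangent condition forces SE to be normal to EZ, so EZ runs along (−sin 211°, cos 211°); with |EZ| = 10.6, Z = (32.67, -19.84). Then |QZ| = |Z − Q| = 38.23.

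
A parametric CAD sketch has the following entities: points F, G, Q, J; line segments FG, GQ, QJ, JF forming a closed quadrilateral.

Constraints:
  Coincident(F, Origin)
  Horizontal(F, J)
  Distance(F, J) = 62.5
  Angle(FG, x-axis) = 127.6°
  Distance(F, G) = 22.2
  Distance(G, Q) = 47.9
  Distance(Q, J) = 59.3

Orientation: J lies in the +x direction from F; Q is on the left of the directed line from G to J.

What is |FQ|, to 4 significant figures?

52.35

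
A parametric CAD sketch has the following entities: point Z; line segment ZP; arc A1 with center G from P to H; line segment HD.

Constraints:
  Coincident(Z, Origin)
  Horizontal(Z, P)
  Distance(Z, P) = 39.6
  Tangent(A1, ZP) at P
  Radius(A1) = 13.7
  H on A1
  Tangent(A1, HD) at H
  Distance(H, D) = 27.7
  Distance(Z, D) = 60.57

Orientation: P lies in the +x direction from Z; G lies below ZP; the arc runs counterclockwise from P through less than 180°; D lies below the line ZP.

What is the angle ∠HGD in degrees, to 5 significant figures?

63.684°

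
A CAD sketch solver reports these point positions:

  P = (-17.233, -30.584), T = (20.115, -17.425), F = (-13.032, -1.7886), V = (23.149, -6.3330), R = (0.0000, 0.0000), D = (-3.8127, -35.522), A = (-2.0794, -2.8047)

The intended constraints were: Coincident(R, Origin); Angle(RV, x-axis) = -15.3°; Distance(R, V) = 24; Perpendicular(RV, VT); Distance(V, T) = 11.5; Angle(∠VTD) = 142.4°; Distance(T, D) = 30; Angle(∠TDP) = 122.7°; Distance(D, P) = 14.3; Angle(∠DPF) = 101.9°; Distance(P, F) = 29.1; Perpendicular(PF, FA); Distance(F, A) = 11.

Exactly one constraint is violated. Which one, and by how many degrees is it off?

Perpendicular(PF, FA) — off by 3.00°.

R = (0.00, 0.00) ✓; RV at -15.30° ✓; |RV| = 24.00 ✓; ∠(RV, VT) = 90.00° ✓; |VT| = 11.50 ✓; ∠VTD = 142.4° ✓; |TD| = 30.00 ✓; ∠TDP = 122.7° ✓; |DP| = 14.30 ✓; ∠DPF = 101.9° ✓; |PF| = 29.10 ✓; ∠(PF, FA) = 87.00° ✗; |FA| = 11.00 ✓.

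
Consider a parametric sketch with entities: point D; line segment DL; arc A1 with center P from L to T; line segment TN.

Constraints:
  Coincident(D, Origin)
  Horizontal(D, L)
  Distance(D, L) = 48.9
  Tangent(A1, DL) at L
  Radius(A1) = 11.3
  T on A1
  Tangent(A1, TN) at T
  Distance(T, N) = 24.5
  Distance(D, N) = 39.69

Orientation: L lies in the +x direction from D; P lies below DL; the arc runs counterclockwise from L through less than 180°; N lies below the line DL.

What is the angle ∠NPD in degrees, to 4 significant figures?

51.89°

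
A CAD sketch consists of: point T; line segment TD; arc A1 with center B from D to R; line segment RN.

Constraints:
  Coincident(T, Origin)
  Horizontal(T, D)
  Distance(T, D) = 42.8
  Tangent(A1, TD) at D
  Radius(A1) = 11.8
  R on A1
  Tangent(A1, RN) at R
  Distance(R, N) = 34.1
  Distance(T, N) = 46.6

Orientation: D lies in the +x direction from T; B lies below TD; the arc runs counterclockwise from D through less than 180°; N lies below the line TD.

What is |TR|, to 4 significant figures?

32.60

T is at the origin; T and D share the same y with |TD| = 42.8 and D on the +x side, so D = (42.80, 0.000). Since A1 is tangent to TD there, BD ⟂ TD, so B = D + (0, -11.8) = (42.80, -11.80). Since BR ⟂ RN (tangency), |BN| = √(11.8² + 34.1²) = 36.08 regardless of where R sits on A1. So N lies on both circle(T, 46.6) and circle(B, 36.08); the below-TD intersection is N = (21.83, -41.17). R is the foot of the tangent from N: R = (31.48, -8.461).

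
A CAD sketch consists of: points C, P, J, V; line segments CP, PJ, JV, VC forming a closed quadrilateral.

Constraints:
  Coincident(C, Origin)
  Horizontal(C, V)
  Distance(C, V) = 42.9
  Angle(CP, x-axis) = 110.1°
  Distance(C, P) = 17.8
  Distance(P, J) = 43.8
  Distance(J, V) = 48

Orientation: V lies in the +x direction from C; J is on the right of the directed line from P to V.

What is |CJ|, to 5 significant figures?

26.329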